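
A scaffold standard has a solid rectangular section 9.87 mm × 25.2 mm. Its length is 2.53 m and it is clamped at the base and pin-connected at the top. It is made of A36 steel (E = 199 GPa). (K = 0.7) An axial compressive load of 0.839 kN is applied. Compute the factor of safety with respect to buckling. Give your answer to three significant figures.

Buckling occurs about the weak axis: I_min = h·b³/12 with b = 9.87 mm (the shorter side).
I_min = 25.2×9.87³/12 = 2.019×10^3 mm⁴
I = 2.019×10^3 mm⁴ = 2.019×10^-9 m⁴
Effective length L_e = K·L = 0.7 × 2.53 = 1.771 m
P_cr = π²EI / L_e² = π² × 199×10⁹ × 2.019×10^-9 / 1.771² = 1.264×10^3 N
Factor of safety n = P_cr / P = 1.2644 / 0.839 = 1.51

n ≈ 1.51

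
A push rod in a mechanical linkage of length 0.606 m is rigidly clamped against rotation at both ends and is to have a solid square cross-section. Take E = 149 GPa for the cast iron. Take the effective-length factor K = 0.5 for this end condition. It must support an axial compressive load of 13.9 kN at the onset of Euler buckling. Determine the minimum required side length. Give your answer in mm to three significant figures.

a ≈ 10.1 mm

L_e = K·L = 0.5 × 0.606 = 0.3030 m
Required I = P_cr·L_e²/(π²E) = 1.390×10^4 × 0.3030² / (π² × 1.49×10^11) = 8.678×10^-10 m⁴
I_req = 867.8 mm⁴
Solid square: I = a⁴/12  ⇒  a = (12I)^(1/4) = (12×867.8)^(1/4) = 10.1 mm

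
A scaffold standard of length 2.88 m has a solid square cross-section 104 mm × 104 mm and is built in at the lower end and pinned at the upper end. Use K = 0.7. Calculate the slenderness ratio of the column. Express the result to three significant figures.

λ ≈ 67.2

For a square r = a/√12 = 104/√12 = 30.02 mm
L_e = K·L = 0.7 × 2.88 m = 2.016 m = 2016.0 mm
λ = L_e / r_min = 2016.0 / 30.02 = 67.2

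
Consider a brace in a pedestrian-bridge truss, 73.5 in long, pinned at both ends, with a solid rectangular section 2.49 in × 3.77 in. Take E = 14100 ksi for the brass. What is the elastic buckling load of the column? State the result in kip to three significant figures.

Buckling occurs about the weak axis: I_min = h·b³/12 with b = 2.49 in (the shorter side).
I_min = 3.77×2.49³/12 = 4.850 in⁴
Effective length L_e = K·L = 1 × 73.5 = 73.50 in
P_cr = π²EI / L_e² = π² × 14100×10³ × 4.850 / 73.50² = 1.249×10^5 lb

P_cr ≈ 125 kip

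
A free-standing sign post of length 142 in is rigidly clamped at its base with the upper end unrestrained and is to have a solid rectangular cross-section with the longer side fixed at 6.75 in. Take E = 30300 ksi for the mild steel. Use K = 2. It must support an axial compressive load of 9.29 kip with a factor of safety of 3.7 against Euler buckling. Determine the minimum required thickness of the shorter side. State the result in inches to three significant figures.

b ≈ 2.54 in

Required P_cr = n·P = 3.7 × 9.29 = 34.37 kip
L_e = K·L = 2 × 142 = 284.0 in
Required I = P_cr·L_e²/(π²E) = 3.437×10^4 × 284.0² / (π² × 3.03×10^7) = 9.271 in⁴
Rectangle, weak axis: I_min = h·b³/12 with h = 6.75 in fixed  ⇒  b = (12I/h)^(1/3) = 2.54 in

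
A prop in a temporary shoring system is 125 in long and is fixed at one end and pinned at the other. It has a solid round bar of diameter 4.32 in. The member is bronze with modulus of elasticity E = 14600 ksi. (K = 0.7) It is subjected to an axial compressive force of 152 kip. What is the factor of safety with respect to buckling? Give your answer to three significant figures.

I = πd⁴/64 = π×4.32⁴/64 = 17.10 in⁴
Effective length L_e = K·L = 0.7 × 125 = 87.50 in
P_cr = π²EI / L_e² = π² × 14600×10³ × 17.10 / 87.50² = 3.218×10^5 lb
Factor of safety n = P_cr / P = 321.77 / 152 = 2.12

n ≈ 2.12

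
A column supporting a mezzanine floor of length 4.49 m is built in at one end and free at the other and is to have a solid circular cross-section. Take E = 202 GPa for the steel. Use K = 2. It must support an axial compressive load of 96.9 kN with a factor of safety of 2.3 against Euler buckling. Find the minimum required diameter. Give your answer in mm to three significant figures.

Required P_cr = n·P = 2.3 × 96.9 = 222.9 kN
L_e = K·L = 2 × 4.49 = 8.980 m
Required I = P_cr·L_e²/(π²E) = 2.229×10^5 × 8.980² / (π² × 2.02×10^11) = 9.015×10^-6 m⁴
I_req = 9.015×10^6 mm⁴
Solid circle: I = πd⁴/64  ⇒  d = (64I/π)^(1/4) = (64×9.015×10^6/π)^(1/4) = 116 mm

d ≈ 116 mm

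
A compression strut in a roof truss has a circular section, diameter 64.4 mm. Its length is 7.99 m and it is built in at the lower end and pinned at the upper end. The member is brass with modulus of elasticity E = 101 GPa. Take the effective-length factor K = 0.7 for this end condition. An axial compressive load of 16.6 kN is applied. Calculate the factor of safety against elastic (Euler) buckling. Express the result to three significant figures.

n ≈ 1.62

I = πd⁴/64 = π×64.4⁴/64 = 8.443×10^5 mm⁴
I = 8.443×10^5 mm⁴ = 8.443×10^-7 m⁴
Effective length L_e = K·L = 0.7 × 7.99 = 5.593 m
P_cr = π²EI / L_e² = π² × 101×10⁹ × 8.443×10^-7 / 5.593² = 2.691×10^4 N
Factor of safety n = P_cr / P = 26.906 / 16.6 = 1.62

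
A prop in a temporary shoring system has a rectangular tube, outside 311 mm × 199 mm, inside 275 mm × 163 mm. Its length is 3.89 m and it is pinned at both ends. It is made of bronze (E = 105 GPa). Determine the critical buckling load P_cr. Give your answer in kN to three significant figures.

P_cr ≈ 7190 kN

Weak-axis I_min = (h_o·b_o³ − h_i·b_i³)/12 with b_o = 199, b_i = 163.0 mm (shorter outer/inner sides).
I_min = (311×199³ − 275.0×163.0³)/12 = 1.050×10^8 mm⁴
I = 1.050×10^8 mm⁴ = 1.050×10^-4 m⁴
Effective length L_e = K·L = 1 × 3.89 = 3.890 m
P_cr = π²EI / L_e² = π² × 105×10⁹ × 1.050×10^-4 / 3.890² = 7.190×10^6 N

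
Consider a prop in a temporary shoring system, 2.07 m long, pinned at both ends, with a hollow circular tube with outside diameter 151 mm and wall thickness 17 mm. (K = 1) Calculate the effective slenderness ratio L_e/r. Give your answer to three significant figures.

λ ≈ 43.3

Inner diameter d_i = 151 − 2×17 = 117.0 mm
I = π(d_o⁴ − d_i⁴)/64 = π(151⁴ − 117.0⁴)/64 = 1.632×10^7 mm⁴
A = 7.157×10^3 mm²;  r_min = √(I/A) = √(1.632×10^7/7.157×10^3) = 47.76 mm
L_e = K·L = 1 × 2.07 m = 2.070 m = 2070.0 mm
λ = L_e / r_min = 2070.0 / 47.76 = 43.3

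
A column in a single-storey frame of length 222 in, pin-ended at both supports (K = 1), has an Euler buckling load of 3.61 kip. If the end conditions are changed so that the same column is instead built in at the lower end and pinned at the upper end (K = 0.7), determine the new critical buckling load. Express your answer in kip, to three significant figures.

P_cr ≈ 7.37 kip

P_cr ∝ 1/K², so P_cr,new = P_cr,old × (K_old/K_new)² = 3.61 × (1/0.7)²
= 3.61 × 2.041 = 7.37 kip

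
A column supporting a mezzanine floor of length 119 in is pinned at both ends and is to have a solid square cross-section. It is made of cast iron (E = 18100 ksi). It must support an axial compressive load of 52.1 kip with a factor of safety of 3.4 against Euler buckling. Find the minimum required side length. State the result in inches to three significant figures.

Required P_cr = n·P = 3.4 × 52.1 = 177.1 kip
L_e = K·L = 1 × 119 = 119.0 in
Required I = P_cr·L_e²/(π²E) = 1.771×10^5 × 119.0² / (π² × 1.81×10^7) = 14.04 in⁴
Solid square: I = a⁴/12  ⇒  a = (12I)^(1/4) = (12×14.04)^(1/4) = 3.60 in

a ≈ 3.60 in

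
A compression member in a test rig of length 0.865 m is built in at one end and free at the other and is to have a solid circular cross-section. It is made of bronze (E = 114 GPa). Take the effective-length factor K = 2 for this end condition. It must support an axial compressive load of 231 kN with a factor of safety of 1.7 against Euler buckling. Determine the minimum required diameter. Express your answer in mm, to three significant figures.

d ≈ 67.9 mm

Required P_cr = n·P = 1.7 × 231 = 392.7 kN
L_e = K·L = 2 × 0.865 = 1.730 m
Required I = P_cr·L_e²/(π²E) = 3.927×10^5 × 1.730² / (π² × 1.14×10^11) = 1.045×10^-6 m⁴
I_req = 1.045×10^6 mm⁴
Solid circle: I = πd⁴/64  ⇒  d = (64I/π)^(1/4) = (64×1.045×10^6/π)^(1/4) = 67.9 mm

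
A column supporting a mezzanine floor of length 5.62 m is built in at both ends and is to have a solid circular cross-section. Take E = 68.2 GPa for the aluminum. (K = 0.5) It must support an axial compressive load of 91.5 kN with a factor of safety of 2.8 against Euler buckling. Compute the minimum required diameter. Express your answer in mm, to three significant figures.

d ≈ 88.5 mm

Required P_cr = n·P = 2.8 × 91.5 = 256.2 kN
L_e = K·L = 0.5 × 5.62 = 2.810 m
Required I = P_cr·L_e²/(π²E) = 2.562×10^5 × 2.810² / (π² × 6.82×10^10) = 3.005×10^-6 m⁴
I_req = 3.005×10^6 mm⁴
Solid circle: I = πd⁴/64  ⇒  d = (64I/π)^(1/4) = (64×3.005×10^6/π)^(1/4) = 88.5 mm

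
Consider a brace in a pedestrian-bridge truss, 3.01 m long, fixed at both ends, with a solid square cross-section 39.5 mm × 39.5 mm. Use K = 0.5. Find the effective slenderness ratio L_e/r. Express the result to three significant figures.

λ ≈ 132

For a square r = a/√12 = 39.5/√12 = 11.40 mm
L_e = K·L = 0.5 × 3.01 m = 1.505 m = 1505.0 mm
λ = L_e / r_min = 1505.0 / 11.40 = 132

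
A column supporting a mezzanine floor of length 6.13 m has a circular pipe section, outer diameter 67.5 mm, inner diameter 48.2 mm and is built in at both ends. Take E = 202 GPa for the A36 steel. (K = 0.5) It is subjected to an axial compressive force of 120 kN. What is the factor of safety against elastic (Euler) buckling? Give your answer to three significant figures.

d_o = 67.5 mm, d_i = 48.2 mm
I = π(d_o⁴ − d_i⁴)/64 = π(67.5⁴ − 48.20⁴)/64 = 7.541×10^5 mm⁴
I = 7.541×10^5 mm⁴ = 7.541×10^-7 m⁴
Effective length L_e = K·L = 0.5 × 6.13 = 3.065 m
P_cr = π²EI / L_e² = π² × 202×10⁹ × 7.541×10^-7 / 3.065² = 1.600×10^5 N
Factor of safety n = P_cr / P = 160.03 / 120 = 1.33

n ≈ 1.33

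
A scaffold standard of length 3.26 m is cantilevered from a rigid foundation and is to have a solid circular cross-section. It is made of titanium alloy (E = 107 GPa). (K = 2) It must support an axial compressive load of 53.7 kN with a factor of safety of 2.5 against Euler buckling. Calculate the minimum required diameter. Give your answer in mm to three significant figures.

Required P_cr = n·P = 2.5 × 53.7 = 134.2 kN
L_e = K·L = 2 × 3.26 = 6.520 m
Required I = P_cr·L_e²/(π²E) = 1.343×10^5 × 6.520² / (π² × 1.07×10^11) = 5.404×10^-6 m⁴
I_req = 5.404×10^6 mm⁴
Solid circle: I = πd⁴/64  ⇒  d = (64I/π)^(1/4) = (64×5.404×10^6/π)^(1/4) = 102 mm

d ≈ 102 mm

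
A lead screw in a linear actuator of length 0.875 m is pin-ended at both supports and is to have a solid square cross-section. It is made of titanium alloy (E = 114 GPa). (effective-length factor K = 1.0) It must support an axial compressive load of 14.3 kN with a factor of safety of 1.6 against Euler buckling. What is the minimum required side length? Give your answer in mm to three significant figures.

Required P_cr = n·P = 1.6 × 14.3 = 22.88 kN
L_e = K·L = 1 × 0.875 = 0.8750 m
Required I = P_cr·L_e²/(π²E) = 2.288×10^4 × 0.8750² / (π² × 1.14×10^11) = 1.557×10^-8 m⁴
I_req = 1.557×10^4 mm⁴
Solid square: I = a⁴/12  ⇒  a = (12I)^(1/4) = (12×1.557×10^4)^(1/4) = 20.8 mm

a ≈ 20.8 mm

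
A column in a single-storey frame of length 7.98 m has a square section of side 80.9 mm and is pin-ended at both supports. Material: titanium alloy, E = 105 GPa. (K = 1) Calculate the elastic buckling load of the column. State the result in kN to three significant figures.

P_cr ≈ 58.1 kN

I = a⁴/12 = 80.9⁴/12 = 3.570×10^6 mm⁴
I = 3.570×10^6 mm⁴ = 3.570×10^-6 m⁴
Effective length L_e = K·L = 1 × 7.98 = 7.980 m
P_cr = π²EI / L_e² = π² × 105×10⁹ × 3.570×10^-6 / 7.980² = 5.809×10^4 N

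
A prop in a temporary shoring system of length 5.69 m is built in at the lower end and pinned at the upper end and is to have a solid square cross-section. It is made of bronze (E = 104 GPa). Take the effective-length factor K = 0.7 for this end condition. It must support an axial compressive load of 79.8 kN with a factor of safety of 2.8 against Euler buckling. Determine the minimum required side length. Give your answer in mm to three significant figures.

a ≈ 80.2 mm

Required P_cr = n·P = 2.8 × 79.8 = 223.4 kN
L_e = K·L = 0.7 × 5.69 = 3.983 m
Required I = P_cr·L_e²/(π²E) = 2.234×10^5 × 3.983² / (π² × 1.04×10^11) = 3.453×10^-6 m⁴
I_req = 3.453×10^6 mm⁴
Solid square: I = a⁴/12  ⇒  a = (12I)^(1/4) = (12×3.453×10^6)^(1/4) = 80.2 mm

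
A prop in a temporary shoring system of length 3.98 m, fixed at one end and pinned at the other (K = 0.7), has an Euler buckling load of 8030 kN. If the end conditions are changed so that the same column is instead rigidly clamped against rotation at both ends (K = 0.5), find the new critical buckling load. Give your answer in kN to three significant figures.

P_cr ≈ 15700 kN

P_cr ∝ 1/K², so P_cr,new = P_cr,old × (K_old/K_new)² = 8030 × (0.7/0.5)²
= 8030 × 1.960 = 15700 kN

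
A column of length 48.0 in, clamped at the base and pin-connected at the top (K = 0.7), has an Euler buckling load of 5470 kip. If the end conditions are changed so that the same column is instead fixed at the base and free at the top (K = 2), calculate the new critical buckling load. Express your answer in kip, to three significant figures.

P_cr ≈ 670 kip

P_cr ∝ 1/K², so P_cr,new = P_cr,old × (K_old/K_new)² = 5470 × (0.7/2)²
= 5470 × 0.1225 = 670 kip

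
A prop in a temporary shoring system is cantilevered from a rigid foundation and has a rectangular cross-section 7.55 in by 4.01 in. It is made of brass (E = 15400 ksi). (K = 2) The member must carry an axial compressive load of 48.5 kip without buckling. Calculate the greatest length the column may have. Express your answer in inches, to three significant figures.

Buckling occurs about the weak axis: I_min = h·b³/12 with b = 4.01 in (the shorter side).
I_min = 7.55×4.01³/12 = 40.57 in⁴
At the buckling limit P_cr = P = 4.850×10^4 lb
From P_cr = π²EI/(K·L)²:  L = (1/K)·√(π²EI/P_cr) = (1/2)·√(π²×1.54×10^7×40.57/4.850×10^4)
L = 178 in

L_max ≈ 178 in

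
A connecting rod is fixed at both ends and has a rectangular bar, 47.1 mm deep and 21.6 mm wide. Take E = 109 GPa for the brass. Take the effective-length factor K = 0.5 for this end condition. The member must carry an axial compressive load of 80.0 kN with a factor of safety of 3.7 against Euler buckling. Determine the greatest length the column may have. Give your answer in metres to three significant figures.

L_max ≈ 0.758 m

Buckling occurs about the weak axis: I_min = h·b³/12 with b = 21.6 mm (the shorter side).
I_min = 47.1×21.6³/12 = 3.955×10^4 mm⁴
I = 3.955×10^-8 m⁴
Required critical load P_cr = n·P = 3.7 × 80.0 = 296.0 kN = 2.960×10^5 N
From P_cr = π²EI/(K·L)²:  L = (1/K)·√(π²EI/P_cr) = (1/0.5)·√(π²×1.09×10^11×3.955×10^-8/2.960×10^5)
L = 0.758 m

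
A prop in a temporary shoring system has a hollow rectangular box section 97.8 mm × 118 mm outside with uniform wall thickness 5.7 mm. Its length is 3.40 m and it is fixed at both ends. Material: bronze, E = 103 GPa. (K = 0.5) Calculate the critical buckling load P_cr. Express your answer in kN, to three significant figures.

P_cr ≈ 1220 kN

Inner dimensions: h_i = 118 − 2×5.7 = 106.6 mm, b_i = 97.8 − 2×5.7 = 86.40 mm
Weak-axis I_min = (h_o·b_o³ − h_i·b_i³)/12 with b_o = 97.8, b_i = 86.40 mm (shorter outer/inner sides).
I_min = (118×97.8³ − 106.6×86.40³)/12 = 3.469×10^6 mm⁴
I = 3.469×10^6 mm⁴ = 3.469×10^-6 m⁴
Effective length L_e = K·L = 0.5 × 3.40 = 1.700 m
P_cr = π²EI / L_e² = π² × 103×10⁹ × 3.469×10^-6 / 1.700² = 1.220×10^6 N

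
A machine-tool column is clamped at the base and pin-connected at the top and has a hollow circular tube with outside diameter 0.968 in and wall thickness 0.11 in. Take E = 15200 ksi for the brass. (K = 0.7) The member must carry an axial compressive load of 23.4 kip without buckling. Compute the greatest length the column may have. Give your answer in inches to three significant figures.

Inner diameter d_i = 0.968 − 2×0.11 = 0.7480 in
I = π(d_o⁴ − d_i⁴)/64 = π(0.968⁴ − 0.7480⁴)/64 = 2.773×10^-2 in⁴
At the buckling limit P_cr = P = 2.340×10^4 lb
From P_cr = π²EI/(K·L)²:  L = (1/K)·√(π²EI/P_cr) = (1/0.7)·√(π²×1.52×10^7×2.773×10^-2/2.340×10^4)
L = 19.0 in

L_max ≈ 19.0 in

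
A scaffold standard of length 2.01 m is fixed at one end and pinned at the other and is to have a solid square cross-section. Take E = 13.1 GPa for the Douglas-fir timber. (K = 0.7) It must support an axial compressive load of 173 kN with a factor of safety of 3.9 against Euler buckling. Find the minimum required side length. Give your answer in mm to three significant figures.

a ≈ 106 mm

Required P_cr = n·P = 3.9 × 173 = 674.7 kN
L_e = K·L = 0.7 × 2.01 = 1.407 m
Required I = P_cr·L_e²/(π²E) = 6.747×10^5 × 1.407² / (π² × 1.31×10^10) = 1.033×10^-5 m⁴
I_req = 1.033×10^7 mm⁴
Solid square: I = a⁴/12  ⇒  a = (12I)^(1/4) = (12×1.033×10^7)^(1/4) = 106 mm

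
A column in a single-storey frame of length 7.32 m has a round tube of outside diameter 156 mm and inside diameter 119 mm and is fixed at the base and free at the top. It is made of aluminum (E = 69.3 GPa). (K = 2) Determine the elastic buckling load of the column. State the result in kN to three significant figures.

d_o = 156 mm, d_i = 119 mm
I = π(d_o⁴ − d_i⁴)/64 = π(156⁴ − 119.0⁴)/64 = 1.923×10^7 mm⁴
I = 1.923×10^7 mm⁴ = 1.923×10^-5 m⁴
Effective length L_e = K·L = 2 × 7.32 = 14.64 m
P_cr = π²EI / L_e² = π² × 69.3×10⁹ × 1.923×10^-5 / 14.64² = 6.136×10^4 N

P_cr ≈ 61.4 kN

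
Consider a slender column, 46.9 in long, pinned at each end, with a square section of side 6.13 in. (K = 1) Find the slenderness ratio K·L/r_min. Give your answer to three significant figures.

For a square r = a/√12 = 6.13/√12 = 1.770 in
L_e = K·L = 1 × 46.9 = 46.90 in
λ = L_e / r_min = 46.900 / 1.770 = 26.5

λ ≈ 26.5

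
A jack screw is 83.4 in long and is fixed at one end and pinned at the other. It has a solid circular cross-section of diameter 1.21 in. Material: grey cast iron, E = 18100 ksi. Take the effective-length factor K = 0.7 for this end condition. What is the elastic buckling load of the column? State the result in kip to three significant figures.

I = πd⁴/64 = π×1.21⁴/64 = 0.1052 in⁴
Effective length L_e = K·L = 0.7 × 83.4 = 58.38 in
P_cr = π²EI / L_e² = π² × 18100×10³ × 0.1052 / 58.38² = 5.515×10^3 lb

P_cr ≈ 5.52 kip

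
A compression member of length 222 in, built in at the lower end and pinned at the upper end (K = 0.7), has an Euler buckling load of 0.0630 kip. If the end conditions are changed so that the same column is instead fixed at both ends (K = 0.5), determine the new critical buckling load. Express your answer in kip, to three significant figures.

P_cr ≈ 0.123 kip

P_cr ∝ 1/K², so P_cr,new = P_cr,old × (K_old/K_new)² = 0.0630 × (0.7/0.5)²
= 0.0630 × 1.960 = 0.123 kip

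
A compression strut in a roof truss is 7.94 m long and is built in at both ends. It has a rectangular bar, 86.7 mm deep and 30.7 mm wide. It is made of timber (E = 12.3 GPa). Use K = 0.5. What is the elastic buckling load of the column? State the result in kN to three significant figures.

Buckling occurs about the weak axis: I_min = h·b³/12 with b = 30.7 mm (the shorter side).
I_min = 86.7×30.7³/12 = 2.091×10^5 mm⁴
I = 2.091×10^5 mm⁴ = 2.091×10^-7 m⁴
Effective length L_e = K·L = 0.5 × 7.94 = 3.970 m
P_cr = π²EI / L_e² = π² × 12.3×10⁹ × 2.091×10^-7 / 3.970² = 1.610×10^3 N

P_cr ≈ 1.61 kN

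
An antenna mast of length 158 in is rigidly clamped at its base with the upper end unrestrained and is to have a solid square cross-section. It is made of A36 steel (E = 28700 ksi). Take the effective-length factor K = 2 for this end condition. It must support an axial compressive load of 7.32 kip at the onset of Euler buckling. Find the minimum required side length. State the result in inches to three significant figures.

a ≈ 2.36 in

L_e = K·L = 2 × 158 = 316.0 in
Required I = P_cr·L_e²/(π²E) = 7.320×10^3 × 316.0² / (π² × 2.87×10^7) = 2.580 in⁴
Solid square: I = a⁴/12  ⇒  a = (12I)^(1/4) = (12×2.580)^(1/4) = 2.36 in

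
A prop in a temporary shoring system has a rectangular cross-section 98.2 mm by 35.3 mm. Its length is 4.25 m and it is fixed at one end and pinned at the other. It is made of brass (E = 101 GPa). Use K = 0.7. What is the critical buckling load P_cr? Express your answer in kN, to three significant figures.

Buckling occurs about the weak axis: I_min = h·b³/12 with b = 35.3 mm (the shorter side).
I_min = 98.2×35.3³/12 = 3.600×10^5 mm⁴
I = 3.600×10^5 mm⁴ = 3.600×10^-7 m⁴
Effective length L_e = K·L = 0.7 × 4.25 = 2.975 m
P_cr = π²EI / L_e² = π² × 101×10⁹ × 3.600×10^-7 / 2.975² = 4.054×10^4 N

P_cr ≈ 40.5 kN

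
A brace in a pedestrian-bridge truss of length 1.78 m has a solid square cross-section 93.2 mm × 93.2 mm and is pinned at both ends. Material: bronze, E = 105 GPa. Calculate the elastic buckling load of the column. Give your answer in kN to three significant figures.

I = a⁴/12 = 93.2⁴/12 = 6.288×10^6 mm⁴
I = 6.288×10^6 mm⁴ = 6.288×10^-6 m⁴
Effective length L_e = K·L = 1 × 1.78 = 1.780 m
P_cr = π²EI / L_e² = π² × 105×10⁹ × 6.288×10^-6 / 1.780² = 2.057×10^6 N

P_cr ≈ 2060 kN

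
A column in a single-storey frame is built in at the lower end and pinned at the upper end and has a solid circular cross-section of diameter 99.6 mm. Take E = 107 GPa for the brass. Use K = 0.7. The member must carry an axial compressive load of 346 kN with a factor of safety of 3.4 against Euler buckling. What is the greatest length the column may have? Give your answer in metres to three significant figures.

I = πd⁴/64 = π×99.6⁴/64 = 4.831×10^6 mm⁴
I = 4.831×10^-6 m⁴
Required critical load P_cr = n·P = 3.4 × 346 = 1176 kN = 1.176×10^6 N
From P_cr = π²EI/(K·L)²:  L = (1/K)·√(π²EI/P_cr) = (1/0.7)·√(π²×1.07×10^11×4.831×10^-6/1.176×10^6)
L = 2.97 m

L_max ≈ 2.97 m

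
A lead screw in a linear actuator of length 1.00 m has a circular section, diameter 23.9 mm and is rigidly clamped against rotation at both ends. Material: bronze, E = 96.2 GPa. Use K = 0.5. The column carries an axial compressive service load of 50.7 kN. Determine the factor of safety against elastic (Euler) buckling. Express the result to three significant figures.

I = πd⁴/64 = π×23.9⁴/64 = 1.602×10^4 mm⁴
I = 1.602×10^4 mm⁴ = 1.602×10^-8 m⁴
Effective length L_e = K·L = 0.5 × 1.00 = 0.5000 m
P_cr = π²EI / L_e² = π² × 96.2×10⁹ × 1.602×10^-8 / 0.5000² = 6.083×10^4 N
Factor of safety n = P_cr / P = 60.827 / 50.7 = 1.20

n ≈ 1.20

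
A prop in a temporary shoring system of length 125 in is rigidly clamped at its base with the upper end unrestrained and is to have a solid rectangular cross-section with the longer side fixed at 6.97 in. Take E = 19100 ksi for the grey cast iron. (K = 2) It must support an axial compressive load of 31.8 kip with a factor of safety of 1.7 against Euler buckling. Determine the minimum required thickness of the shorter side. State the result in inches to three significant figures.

Required P_cr = n·P = 1.7 × 31.8 = 54.06 kip
L_e = K·L = 2 × 125 = 250.0 in
Required I = P_cr·L_e²/(π²E) = 5.406×10^4 × 250.0² / (π² × 1.91×10^7) = 17.92 in⁴
Rectangle, weak axis: I_min = h·b³/12 with h = 6.97 in fixed  ⇒  b = (12I/h)^(1/3) = 3.14 in

b ≈ 3.14 in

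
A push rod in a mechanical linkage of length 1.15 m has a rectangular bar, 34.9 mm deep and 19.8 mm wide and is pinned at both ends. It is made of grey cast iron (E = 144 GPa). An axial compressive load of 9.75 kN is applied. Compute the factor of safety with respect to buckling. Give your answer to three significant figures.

Buckling occurs about the weak axis: I_min = h·b³/12 with b = 19.8 mm (the shorter side).
I_min = 34.9×19.8³/12 = 2.258×10^4 mm⁴
I = 2.258×10^4 mm⁴ = 2.258×10^-8 m⁴
Effective length L_e = K·L = 1 × 1.15 = 1.150 m
P_cr = π²EI / L_e² = π² × 144×10⁹ × 2.258×10^-8 / 1.150² = 2.426×10^4 N
Factor of safety n = P_cr / P = 24.261 / 9.75 = 2.49

n ≈ 2.49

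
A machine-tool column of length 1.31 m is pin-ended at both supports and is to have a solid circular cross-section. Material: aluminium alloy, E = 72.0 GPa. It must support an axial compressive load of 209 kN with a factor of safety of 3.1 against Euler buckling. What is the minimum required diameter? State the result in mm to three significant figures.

Required P_cr = n·P = 3.1 × 209 = 647.9 kN
L_e = K·L = 1 × 1.31 = 1.310 m
Required I = P_cr·L_e²/(π²E) = 6.479×10^5 × 1.310² / (π² × 7.20×10^10) = 1.565×10^-6 m⁴
I_req = 1.565×10^6 mm⁴
Solid circle: I = πd⁴/64  ⇒  d = (64I/π)^(1/4) = (64×1.565×10^6/π)^(1/4) = 75.1 mm

d ≈ 75.1 mm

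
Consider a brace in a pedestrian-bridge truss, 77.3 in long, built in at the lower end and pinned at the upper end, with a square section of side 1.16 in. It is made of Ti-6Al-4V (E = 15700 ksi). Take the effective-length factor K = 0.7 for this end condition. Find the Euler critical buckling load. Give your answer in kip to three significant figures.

P_cr ≈ 7.99 kip

I = a⁴/12 = 1.16⁴/12 = 0.1509 in⁴
Effective length L_e = K·L = 0.7 × 77.3 = 54.11 in
P_cr = π²EI / L_e² = π² × 15700×10³ × 0.1509 / 54.11² = 7.985×10^3 lb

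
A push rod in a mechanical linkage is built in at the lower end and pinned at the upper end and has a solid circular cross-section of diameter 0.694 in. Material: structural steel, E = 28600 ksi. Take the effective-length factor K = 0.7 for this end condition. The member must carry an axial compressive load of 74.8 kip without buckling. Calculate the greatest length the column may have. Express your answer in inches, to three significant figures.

I = πd⁴/64 = π×0.694⁴/64 = 1.139×10^-2 in⁴
At the buckling limit P_cr = P = 7.480×10^4 lb
From P_cr = π²EI/(K·L)²:  L = (1/K)·√(π²EI/P_cr) = (1/0.7)·√(π²×2.86×10^7×1.139×10^-2/7.480×10^4)
L = 9.36 in

L_max ≈ 9.36 in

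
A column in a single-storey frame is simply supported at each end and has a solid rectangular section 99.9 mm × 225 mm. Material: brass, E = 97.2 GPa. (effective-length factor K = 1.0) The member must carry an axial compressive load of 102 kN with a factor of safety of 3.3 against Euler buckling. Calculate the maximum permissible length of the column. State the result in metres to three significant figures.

L_max ≈ 7.30 m

Buckling occurs about the weak axis: I_min = h·b³/12 with b = 99.9 mm (the shorter side).
I_min = 225×99.9³/12 = 1.869×10^7 mm⁴
I = 1.869×10^-5 m⁴
Required critical load P_cr = n·P = 3.3 × 102 = 336.6 kN = 3.366×10^5 N
From P_cr = π²EI/(K·L)²:  L = (1/K)·√(π²EI/P_cr) = (1/1)·√(π²×9.72×10^10×1.869×10^-5/3.366×10^5)
L = 7.30 m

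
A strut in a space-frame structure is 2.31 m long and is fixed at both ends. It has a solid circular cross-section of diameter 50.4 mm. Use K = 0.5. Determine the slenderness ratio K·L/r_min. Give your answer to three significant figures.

For a solid circle r = d/4 = 50.4/4 = 12.60 mm
L_e = K·L = 0.5 × 2.31 m = 1.155 m = 1155.0 mm
λ = L_e / r_min = 1155.0 / 12.60 = 91.7

λ ≈ 91.7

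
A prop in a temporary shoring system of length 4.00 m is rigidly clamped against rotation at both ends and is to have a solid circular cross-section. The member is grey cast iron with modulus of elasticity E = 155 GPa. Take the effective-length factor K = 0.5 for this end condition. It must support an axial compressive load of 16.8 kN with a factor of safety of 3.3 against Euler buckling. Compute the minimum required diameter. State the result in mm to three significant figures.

Required P_cr = n·P = 3.3 × 16.8 = 55.44 kN
L_e = K·L = 0.5 × 4.00 = 2.000 m
Required I = P_cr·L_e²/(π²E) = 5.544×10^4 × 2.000² / (π² × 1.55×10^11) = 1.450×10^-7 m⁴
I_req = 1.450×10^5 mm⁴
Solid circle: I = πd⁴/64  ⇒  d = (64I/π)^(1/4) = (64×1.450×10^5/π)^(1/4) = 41.5 mm

d ≈ 41.5 mm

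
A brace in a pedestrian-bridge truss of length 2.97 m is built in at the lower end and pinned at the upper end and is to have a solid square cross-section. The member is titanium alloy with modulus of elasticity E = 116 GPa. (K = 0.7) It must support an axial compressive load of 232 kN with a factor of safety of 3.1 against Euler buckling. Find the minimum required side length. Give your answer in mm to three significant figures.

a ≈ 75.6 mm

Required P_cr = n·P = 3.1 × 232 = 719.2 kN
L_e = K·L = 0.7 × 2.97 = 2.079 m
Required I = P_cr·L_e²/(π²E) = 7.192×10^5 × 2.079² / (π² × 1.16×10^11) = 2.715×10^-6 m⁴
I_req = 2.715×10^6 mm⁴
Solid square: I = a⁴/12  ⇒  a = (12I)^(1/4) = (12×2.715×10^6)^(1/4) = 75.6 mm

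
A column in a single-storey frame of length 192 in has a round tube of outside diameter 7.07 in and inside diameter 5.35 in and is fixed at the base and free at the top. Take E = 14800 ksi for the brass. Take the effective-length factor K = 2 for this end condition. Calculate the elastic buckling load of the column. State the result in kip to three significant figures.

P_cr ≈ 81.7 kip

d_o = 7.07 in, d_i = 5.35 in
I = π(d_o⁴ − d_i⁴)/64 = π(7.07⁴ − 5.350⁴)/64 = 82.43 in⁴
Effective length L_e = K·L = 2 × 192 = 384.0 in
P_cr = π²EI / L_e² = π² × 14800×10³ × 82.43 / 384.0² = 8.165×10^4 lb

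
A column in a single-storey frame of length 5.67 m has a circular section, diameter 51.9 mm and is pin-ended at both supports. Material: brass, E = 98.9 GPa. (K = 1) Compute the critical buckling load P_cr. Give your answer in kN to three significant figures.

P_cr ≈ 10.8 kN

I = πd⁴/64 = π×51.9⁴/64 = 3.562×10^5 mm⁴
I = 3.562×10^5 mm⁴ = 3.562×10^-7 m⁴
Effective length L_e = K·L = 1 × 5.67 = 5.670 m
P_cr = π²EI / L_e² = π² × 98.9×10⁹ × 3.562×10^-7 / 5.670² = 1.081×10^4 N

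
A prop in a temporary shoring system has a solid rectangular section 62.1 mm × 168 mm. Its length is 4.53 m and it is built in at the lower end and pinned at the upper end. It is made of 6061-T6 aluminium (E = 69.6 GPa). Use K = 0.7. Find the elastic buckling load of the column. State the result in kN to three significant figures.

Buckling occurs about the weak axis: I_min = h·b³/12 with b = 62.1 mm (the shorter side).
I_min = 168×62.1³/12 = 3.353×10^6 mm⁴
I = 3.353×10^6 mm⁴ = 3.353×10^-6 m⁴
Effective length L_e = K·L = 0.7 × 4.53 = 3.171 m
P_cr = π²EI / L_e² = π² × 69.6×10⁹ × 3.353×10^-6 / 3.171² = 2.290×10^5 N

P_cr ≈ 229 kN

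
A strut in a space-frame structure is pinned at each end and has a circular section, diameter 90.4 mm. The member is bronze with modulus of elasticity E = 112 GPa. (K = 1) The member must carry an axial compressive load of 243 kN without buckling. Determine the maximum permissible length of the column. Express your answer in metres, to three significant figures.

L_max ≈ 3.86 m

I = πd⁴/64 = π×90.4⁴/64 = 3.278×10^6 mm⁴
I = 3.278×10^-6 m⁴
At the buckling limit P_cr = P = 2.430×10^5 N
From P_cr = π²EI/(K·L)²:  L = (1/K)·√(π²EI/P_cr) = (1/1)·√(π²×1.12×10^11×3.278×10^-6/2.430×10^5)
L = 3.86 m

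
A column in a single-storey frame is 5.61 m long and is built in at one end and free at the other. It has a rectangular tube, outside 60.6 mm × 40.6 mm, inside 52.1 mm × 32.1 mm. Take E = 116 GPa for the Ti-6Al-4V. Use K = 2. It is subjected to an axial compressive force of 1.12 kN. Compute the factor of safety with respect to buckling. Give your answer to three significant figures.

n ≈ 1.58

Weak-axis I_min = (h_o·b_o³ − h_i·b_i³)/12 with b_o = 40.6, b_i = 32.10 mm (shorter outer/inner sides).
I_min = (60.6×40.6³ − 52.10×32.10³)/12 = 1.944×10^5 mm⁴
I = 1.944×10^5 mm⁴ = 1.944×10^-7 m⁴
Effective length L_e = K·L = 2 × 5.61 = 11.22 m
P_cr = π²EI / L_e² = π² × 116×10⁹ × 1.944×10^-7 / 11.22² = 1.768×10^3 N
Factor of safety n = P_cr / P = 1.7676 / 1.12 = 1.58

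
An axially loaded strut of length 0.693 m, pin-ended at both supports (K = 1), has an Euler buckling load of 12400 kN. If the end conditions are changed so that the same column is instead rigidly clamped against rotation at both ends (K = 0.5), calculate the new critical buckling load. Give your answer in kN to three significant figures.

P_cr ≈ 49600 kN

P_cr ∝ 1/K², so P_cr,new = P_cr,old × (K_old/K_new)² = 12400 × (1/0.5)²
= 12400 × 4.000 = 49600 kN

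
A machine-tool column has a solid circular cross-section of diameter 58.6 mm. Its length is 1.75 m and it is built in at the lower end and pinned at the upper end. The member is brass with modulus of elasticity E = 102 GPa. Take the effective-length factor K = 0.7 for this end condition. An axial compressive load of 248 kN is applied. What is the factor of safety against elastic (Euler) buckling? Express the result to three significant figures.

n ≈ 1.57

I = πd⁴/64 = π×58.6⁴/64 = 5.788×10^5 mm⁴
I = 5.788×10^5 mm⁴ = 5.788×10^-7 m⁴
Effective length L_e = K·L = 0.7 × 1.75 = 1.225 m
P_cr = π²EI / L_e² = π² × 102×10⁹ × 5.788×10^-7 / 1.225² = 3.883×10^5 N
Factor of safety n = P_cr / P = 388.32 / 248 = 1.57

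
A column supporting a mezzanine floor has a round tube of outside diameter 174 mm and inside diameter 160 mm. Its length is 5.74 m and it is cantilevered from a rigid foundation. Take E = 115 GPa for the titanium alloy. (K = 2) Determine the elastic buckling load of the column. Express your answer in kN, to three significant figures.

d_o = 174 mm, d_i = 160 mm
I = π(d_o⁴ − d_i⁴)/64 = π(174⁴ − 160.0⁴)/64 = 1.283×10^7 mm⁴
I = 1.283×10^7 mm⁴ = 1.283×10^-5 m⁴
Effective length L_e = K·L = 2 × 5.74 = 11.48 m
P_cr = π²EI / L_e² = π² × 115×10⁹ × 1.283×10^-5 / 11.48² = 1.105×10^5 N

P_cr ≈ 110 kN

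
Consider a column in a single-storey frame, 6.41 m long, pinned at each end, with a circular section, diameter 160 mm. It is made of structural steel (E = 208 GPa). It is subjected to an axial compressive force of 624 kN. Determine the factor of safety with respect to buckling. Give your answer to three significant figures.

n ≈ 2.58

I = πd⁴/64 = π×160⁴/64 = 3.217×10^7 mm⁴
I = 3.217×10^7 mm⁴ = 3.217×10^-5 m⁴
Effective length L_e = K·L = 1 × 6.41 = 6.410 m
P_cr = π²EI / L_e² = π² × 208×10⁹ × 3.217×10^-5 / 6.410² = 1.607×10^6 N
Factor of safety n = P_cr / P = 1607.3 / 624 = 2.58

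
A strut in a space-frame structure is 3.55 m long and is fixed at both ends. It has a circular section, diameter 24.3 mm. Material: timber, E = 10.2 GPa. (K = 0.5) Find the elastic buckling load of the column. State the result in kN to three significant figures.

I = πd⁴/64 = π×24.3⁴/64 = 1.712×10^4 mm⁴
I = 1.712×10^4 mm⁴ = 1.712×10^-8 m⁴
Effective length L_e = K·L = 0.5 × 3.55 = 1.775 m
P_cr = π²EI / L_e² = π² × 10.2×10⁹ × 1.712×10^-8 / 1.775² = 546.9 N

P_cr ≈ 0.547 kN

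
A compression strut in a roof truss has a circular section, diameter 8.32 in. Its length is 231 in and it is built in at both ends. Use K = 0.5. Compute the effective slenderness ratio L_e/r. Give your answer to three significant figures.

λ ≈ 55.5

For a solid circle r = d/4 = 8.32/4 = 2.080 in
L_e = K·L = 0.5 × 231 = 115.5 in
λ = L_e / r_min = 115.50 / 2.080 = 55.5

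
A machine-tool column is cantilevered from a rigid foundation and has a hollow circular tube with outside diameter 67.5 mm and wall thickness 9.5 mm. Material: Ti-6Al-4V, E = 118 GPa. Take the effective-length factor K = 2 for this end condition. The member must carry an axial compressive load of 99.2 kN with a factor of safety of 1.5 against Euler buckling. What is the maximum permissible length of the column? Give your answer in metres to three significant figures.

L_max ≈ 1.21 m

Inner diameter d_i = 67.5 − 2×9.5 = 48.50 mm
I = π(d_o⁴ − d_i⁴)/64 = π(67.5⁴ − 48.50⁴)/64 = 7.474×10^5 mm⁴
I = 7.474×10^-7 m⁴
Required critical load P_cr = n·P = 1.5 × 99.2 = 148.8 kN = 1.488×10^5 N
From P_cr = π²EI/(K·L)²:  L = (1/K)·√(π²EI/P_cr) = (1/2)·√(π²×1.18×10^11×7.474×10^-7/1.488×10^5)
L = 1.21 m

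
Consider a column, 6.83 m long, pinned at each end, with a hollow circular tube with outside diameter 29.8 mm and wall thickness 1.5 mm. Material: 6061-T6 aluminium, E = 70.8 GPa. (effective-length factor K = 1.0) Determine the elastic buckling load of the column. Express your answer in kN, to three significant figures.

P_cr ≈ 0.201 kN

Inner diameter d_i = 29.8 − 2×1.5 = 26.80 mm
I = π(d_o⁴ − d_i⁴)/64 = π(29.8⁴ − 26.80⁴)/64 = 1.339×10^4 mm⁴
I = 1.339×10^4 mm⁴ = 1.339×10^-8 m⁴
Effective length L_e = K·L = 1 × 6.83 = 6.830 m
P_cr = π²EI / L_e² = π² × 70.8×10⁹ × 1.339×10^-8 / 6.830² = 200.5 N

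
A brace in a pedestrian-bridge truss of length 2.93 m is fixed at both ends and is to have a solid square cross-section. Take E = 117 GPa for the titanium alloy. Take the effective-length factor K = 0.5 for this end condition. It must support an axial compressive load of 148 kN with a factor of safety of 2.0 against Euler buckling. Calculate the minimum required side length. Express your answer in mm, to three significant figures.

a ≈ 50.7 mm

Required P_cr = n·P = 2.0 × 148 = 296.0 kN
L_e = K·L = 0.5 × 2.93 = 1.465 m
Required I = P_cr·L_e²/(π²E) = 2.960×10^5 × 1.465² / (π² × 1.17×10^11) = 5.502×10^-7 m⁴
I_req = 5.502×10^5 mm⁴
Solid square: I = a⁴/12  ⇒  a = (12I)^(1/4) = (12×5.502×10^5)^(1/4) = 50.7 mm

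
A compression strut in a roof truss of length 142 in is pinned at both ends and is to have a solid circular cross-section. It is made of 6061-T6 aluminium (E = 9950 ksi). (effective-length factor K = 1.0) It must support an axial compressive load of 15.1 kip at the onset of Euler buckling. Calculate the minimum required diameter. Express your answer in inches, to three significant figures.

L_e = K·L = 1 × 142 = 142.0 in
Required I = P_cr·L_e²/(π²E) = 1.510×10^4 × 142.0² / (π² × 9.95×10^6) = 3.100 in⁴
Solid circle: I = πd⁴/64  ⇒  d = (64I/π)^(1/4) = (64×3.100/π)^(1/4) = 2.82 in

d ≈ 2.82 in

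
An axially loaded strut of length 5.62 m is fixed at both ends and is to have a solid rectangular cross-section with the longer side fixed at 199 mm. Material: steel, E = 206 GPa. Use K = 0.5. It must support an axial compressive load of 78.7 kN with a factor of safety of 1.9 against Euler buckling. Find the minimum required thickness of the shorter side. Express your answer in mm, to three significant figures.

b ≈ 32.7 mm

Required P_cr = n·P = 1.9 × 78.7 = 149.5 kN
L_e = K·L = 0.5 × 5.62 = 2.810 m
Required I = P_cr·L_e²/(π²E) = 1.495×10^5 × 2.810² / (π² × 2.06×10^11) = 5.807×10^-7 m⁴
I_req = 5.807×10^5 mm⁴
Rectangle, weak axis: I_min = h·b³/12 with h = 199 mm fixed  ⇒  b = (12I/h)^(1/3) = 32.7 mm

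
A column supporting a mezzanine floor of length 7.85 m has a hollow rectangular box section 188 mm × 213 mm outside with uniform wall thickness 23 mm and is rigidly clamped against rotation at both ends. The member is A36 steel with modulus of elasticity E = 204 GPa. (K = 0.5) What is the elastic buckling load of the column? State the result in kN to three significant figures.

Inner dimensions: h_i = 213 − 2×23 = 167.0 mm, b_i = 188 − 2×23 = 142.0 mm
Weak-axis I_min = (h_o·b_o³ − h_i·b_i³)/12 with b_o = 188, b_i = 142.0 mm (shorter outer/inner sides).
I_min = (213×188³ − 167.0×142.0³)/12 = 7.810×10^7 mm⁴
I = 7.810×10^7 mm⁴ = 7.810×10^-5 m⁴
Effective length L_e = K·L = 0.5 × 7.85 = 3.925 m
P_cr = π²EI / L_e² = π² × 204×10⁹ × 7.810×10^-5 / 3.925² = 1.021×10^7 N

P_cr ≈ 10200 kN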